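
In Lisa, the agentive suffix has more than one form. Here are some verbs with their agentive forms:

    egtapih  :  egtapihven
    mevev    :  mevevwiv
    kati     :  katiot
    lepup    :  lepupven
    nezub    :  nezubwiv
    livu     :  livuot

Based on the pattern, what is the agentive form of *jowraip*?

The alternation tracks the final sound of the stem — -ven when the stem ends in a voiceless consonant (*egtapih*, *lepup*); -wiv when the stem ends in a voiced consonant (*mevev*, *nezub*); -ot when the stem ends in a vowel (*kati*, *livu*).
Since the final sound of *jowraip* is /p/ (a voiceless consonant), it takes -ven, giving *jowraipven*.

jowraipven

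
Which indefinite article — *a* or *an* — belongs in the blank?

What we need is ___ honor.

an

The indefinite article is chosen by the initial *sound* of the following word, not its spelling.
*honor* begins with the sound /ɒ/ (silent h) — a vowel sound.
So the article is *an*: What we need is an honor.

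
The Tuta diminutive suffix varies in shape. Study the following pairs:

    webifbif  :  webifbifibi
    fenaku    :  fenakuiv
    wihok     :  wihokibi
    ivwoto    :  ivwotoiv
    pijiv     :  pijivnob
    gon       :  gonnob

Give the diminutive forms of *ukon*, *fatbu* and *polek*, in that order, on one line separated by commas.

ukonnob, fatbuiv, polekibi

The alternation tracks the final sound of the stem — -ibi when the stem ends in a voiceless consonant (*webifbif*, *wihok*); -nob when the stem ends in a voiced consonant (*pijiv*, *gon*); -iv when the stem ends in a vowel (*fenaku*, *ivwoto*).
The final sound of *ukon* is /n/, which is a voiced consonant, so the suffix is -nob, giving *ukonnob*.
*fatbu* — final sound /u/ (a vowel) → -iv → *fatbuiv*.
Since the final sound of *polek* is /k/ (a voiceless consonant), it takes -ibi, giving *polekibi*.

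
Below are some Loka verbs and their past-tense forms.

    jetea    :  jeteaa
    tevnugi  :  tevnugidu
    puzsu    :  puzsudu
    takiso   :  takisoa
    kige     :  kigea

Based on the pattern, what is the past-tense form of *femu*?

femudu

The pattern is height harmony: -du when the last vowel of the stem is a high vowel (*tevnugi*, *puzsu*); -a when the last vowel of the stem is a non-high vowel (*jetea*, *takiso*, *kige*).
*femu* — last vowel /u/ (a high vowel) → -du → *femudu*.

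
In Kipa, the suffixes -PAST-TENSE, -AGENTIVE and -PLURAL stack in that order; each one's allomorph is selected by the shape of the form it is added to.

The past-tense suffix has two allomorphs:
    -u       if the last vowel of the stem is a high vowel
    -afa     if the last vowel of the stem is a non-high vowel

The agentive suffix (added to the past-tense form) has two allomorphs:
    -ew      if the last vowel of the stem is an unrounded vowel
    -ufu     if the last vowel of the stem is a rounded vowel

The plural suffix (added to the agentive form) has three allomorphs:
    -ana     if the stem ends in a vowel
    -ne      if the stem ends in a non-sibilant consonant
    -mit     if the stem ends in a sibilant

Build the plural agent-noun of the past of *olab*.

olabafaewne

The last vowel of *olab* is /a/, which is a non-high vowel, so the past-tense suffix is -afa, giving *olabafa*.
The past-tense form *olabafa* — last vowel /a/ (an unrounded vowel) → -ew → *olabafaew*.
The final sound of the agentive form *olabafaew* is /w/, which is a non-sibilant consonant, so the plural suffix is -ne, giving *olabafaewne*.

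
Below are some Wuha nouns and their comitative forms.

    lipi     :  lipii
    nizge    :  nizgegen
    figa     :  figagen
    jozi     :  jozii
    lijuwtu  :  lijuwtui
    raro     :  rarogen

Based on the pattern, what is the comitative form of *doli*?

dolii

The pattern is height harmony: -i when the last vowel of the stem is a high vowel (*lipi*, *jozi*, *lijuwtu*); -gen when the last vowel of the stem is a non-high vowel (*nizge*, *figa*, *raro*).
Since the last vowel of *doli* is /i/ (a high vowel), it takes -i, giving *dolii*.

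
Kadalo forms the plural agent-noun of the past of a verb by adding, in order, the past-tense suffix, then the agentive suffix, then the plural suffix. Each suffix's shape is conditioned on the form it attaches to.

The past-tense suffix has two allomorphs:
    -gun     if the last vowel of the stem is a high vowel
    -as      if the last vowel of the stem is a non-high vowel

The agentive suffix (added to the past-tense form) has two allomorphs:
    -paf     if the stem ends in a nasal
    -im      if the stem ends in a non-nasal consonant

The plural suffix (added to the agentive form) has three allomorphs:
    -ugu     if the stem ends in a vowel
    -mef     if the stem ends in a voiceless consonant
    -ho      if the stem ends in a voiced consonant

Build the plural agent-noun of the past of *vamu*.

*vamu* — last vowel /u/ (a high vowel) → -gun → *vamugun*.
The past-tense form *vamugun* — final consonant /n/ (a nasal) → -paf → *vamugunpaf*.
The final sound of the agentive form *vamugunpaf* is /f/, which is a voiceless consonant, so the plural suffix is -mef, giving *vamugunpafmef*.

vamugunpafmef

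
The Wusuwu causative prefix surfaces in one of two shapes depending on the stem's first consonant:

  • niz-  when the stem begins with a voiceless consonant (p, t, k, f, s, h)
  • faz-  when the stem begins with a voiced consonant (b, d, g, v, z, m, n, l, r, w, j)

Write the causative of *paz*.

*paz* — first consonant /p/ (voiceless) → niz- → *nizpaz*.

nizpaz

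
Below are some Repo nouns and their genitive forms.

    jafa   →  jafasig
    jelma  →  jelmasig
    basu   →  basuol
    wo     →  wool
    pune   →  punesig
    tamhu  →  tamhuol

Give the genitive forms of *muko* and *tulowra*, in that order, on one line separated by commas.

mukool, tulowrasig

The pattern is rounding harmony: -ol when the last vowel of the stem is a rounded vowel (*basu*, *wo*, *tamhu*); -sig when the last vowel of the stem is an unrounded vowel (*jafa*, *jelma*, *pune*).
*muko*: last vowel = /o/, a rounded vowel → -ol → *mukool*.
The last vowel of *tulowra* is /a/, which is an unrounded vowel, so the suffix is -sig, giving *tulowrasig*.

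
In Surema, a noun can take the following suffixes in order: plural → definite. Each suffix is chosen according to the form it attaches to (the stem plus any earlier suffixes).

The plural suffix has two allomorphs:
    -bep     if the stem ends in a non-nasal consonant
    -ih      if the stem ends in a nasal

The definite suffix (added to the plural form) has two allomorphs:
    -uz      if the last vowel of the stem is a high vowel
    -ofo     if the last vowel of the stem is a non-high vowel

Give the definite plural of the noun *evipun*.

evipunihuz

Since the final consonant of *evipun* is /n/ (a nasal), it takes -ih, giving *evipunih*.
The last vowel of the plural form *evipunih* is /i/, which is a high vowel, so the definite suffix is -uz, giving *evipunihuz*.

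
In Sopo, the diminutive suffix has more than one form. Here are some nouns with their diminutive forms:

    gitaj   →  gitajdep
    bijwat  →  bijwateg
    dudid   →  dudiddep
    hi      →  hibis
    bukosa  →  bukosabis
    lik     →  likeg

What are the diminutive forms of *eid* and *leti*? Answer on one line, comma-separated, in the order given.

Looking at the final sound of each stem: -eg when the stem ends in a voiceless consonant (*bijwat*, *lik*); -dep when the stem ends in a voiced consonant (*gitaj*, *dudid*); -bis when the stem ends in a vowel (*hi*, *bukosa*).
The final sound of *eid* is /d/, which is a voiced consonant, so the suffix is -dep, giving *eiddep*.
*leti* — final sound /i/ (a vowel) → -bis → *letibis*.

eiddep, letibis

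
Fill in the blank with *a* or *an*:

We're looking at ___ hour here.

an

The indefinite article is chosen by the initial *sound* of the following word, not its spelling.
*hour* begins with the sound /aʊ/ (silent h) — a vowel sound.
So the article is *an*: We're looking at an hour here.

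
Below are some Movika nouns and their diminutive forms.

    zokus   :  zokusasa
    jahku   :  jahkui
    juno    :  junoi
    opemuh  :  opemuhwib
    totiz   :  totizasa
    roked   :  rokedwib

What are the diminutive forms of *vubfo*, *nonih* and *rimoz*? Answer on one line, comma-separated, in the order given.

vubfoi, nonihwib, rimozasa

The alternation tracks the final sound of the stem — -asa when the stem ends in a sibilant (*zokus*, *totiz*); -wib when the stem ends in a non-sibilant consonant (*opemuh*, *roked*); -i when the stem ends in a vowel (*jahku*, *juno*).
*vubfo* — final sound /o/ (a vowel) → -i → *vubfoi*.
The final sound of *nonih* is /h/, which is a non-sibilant consonant, so the suffix is -wib, giving *nonihwib*.
Since the final sound of *rimoz* is /z/ (a sibilant), it takes -asa, giving *rimozasa*.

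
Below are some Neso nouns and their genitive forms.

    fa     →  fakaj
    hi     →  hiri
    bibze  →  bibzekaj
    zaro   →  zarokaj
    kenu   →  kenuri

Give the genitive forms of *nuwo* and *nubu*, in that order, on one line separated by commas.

The pattern is height harmony: -ri when the last vowel of the stem is a high vowel (*hi*, *kenu*); -kaj when the last vowel of the stem is a non-high vowel (*fa*, *bibze*, *zaro*).
The last vowel of *nuwo* is /o/, which is a non-high vowel, so the suffix is -kaj, giving *nuwokaj*.
*nubu* — last vowel /u/ (a high vowel) → -ri → *nuburi*.

nuwokaj, nuburi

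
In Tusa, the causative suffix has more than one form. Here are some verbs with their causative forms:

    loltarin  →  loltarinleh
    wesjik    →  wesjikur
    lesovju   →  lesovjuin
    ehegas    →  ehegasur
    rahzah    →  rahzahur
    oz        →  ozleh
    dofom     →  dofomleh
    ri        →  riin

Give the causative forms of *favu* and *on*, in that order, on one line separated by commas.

favuin, onleh

The suffix is conditioned by the final sound: -ur when the stem ends in a voiceless consonant (*wesjik*, *ehegas*, *rahzah*); -leh when the stem ends in a voiced consonant (*loltarin*, *oz*, *dofom*); -in when the stem ends in a vowel (*lesovju*, *ri*).
The final sound of *favu* is /u/, which is a vowel, so the suffix is -in, giving *favuin*.
Since the final sound of *on* is /n/ (a voiced consonant), it takes -leh, giving *onleh*.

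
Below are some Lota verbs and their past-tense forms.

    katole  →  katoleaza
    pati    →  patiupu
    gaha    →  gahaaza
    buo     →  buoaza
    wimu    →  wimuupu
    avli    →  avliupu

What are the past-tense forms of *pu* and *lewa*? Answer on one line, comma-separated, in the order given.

puupu, lewaaza

The alternation tracks the last vowel of the stem — -upu when the last vowel of the stem is a high vowel (*pati*, *wimu*, *avli*); -aza when the last vowel of the stem is a non-high vowel (*katole*, *gaha*, *buo*).
*pu*: last vowel = /u/, a high vowel → -upu → *puupu*.
Since the last vowel of *lewa* is /a/ (a non-high vowel), it takes -aza, giving *lewaaza*.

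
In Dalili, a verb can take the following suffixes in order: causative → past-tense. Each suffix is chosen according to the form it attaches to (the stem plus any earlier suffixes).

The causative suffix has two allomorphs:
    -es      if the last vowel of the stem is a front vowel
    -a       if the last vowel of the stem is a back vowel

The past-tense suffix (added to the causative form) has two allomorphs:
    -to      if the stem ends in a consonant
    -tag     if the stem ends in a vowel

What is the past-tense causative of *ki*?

The last vowel of *ki* is /i/, which is a front vowel, so the causative suffix is -es, giving *kies*.
The causative form *kies*: final sound = /s/, a consonant → -to → *kiesto*.

kiesto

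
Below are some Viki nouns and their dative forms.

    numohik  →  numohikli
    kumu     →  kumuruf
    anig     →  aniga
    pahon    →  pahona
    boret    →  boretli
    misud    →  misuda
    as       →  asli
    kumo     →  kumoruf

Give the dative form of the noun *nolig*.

noliga

The suffix is conditioned by the final sound: -li when the stem ends in a voiceless consonant (*numohik*, *boret*, *as*); -a when the stem ends in a voiced consonant (*anig*, *pahon*, *misud*); -ruf when the stem ends in a vowel (*kumu*, *kumo*).
The final sound of *nolig* is /g/, which is a voiced consonant, so the suffix is -a, giving *noliga*.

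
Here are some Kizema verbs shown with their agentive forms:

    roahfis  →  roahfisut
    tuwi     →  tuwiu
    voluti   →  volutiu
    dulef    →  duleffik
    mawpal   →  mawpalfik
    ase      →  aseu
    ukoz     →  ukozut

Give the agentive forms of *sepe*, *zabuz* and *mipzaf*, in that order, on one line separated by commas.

sepeu, zabuzut, mipzaffik

The pattern is sibilance of the final sound: -ut when the stem ends in a sibilant (*roahfis*, *ukoz*); -fik when the stem ends in a non-sibilant consonant (*dulef*, *mawpal*); -u when the stem ends in a vowel (*tuwi*, *voluti*, *ase*).
*sepe* — final sound /e/ (a vowel) → -u → *sepeu*.
Since the final sound of *zabuz* is /z/ (a sibilant), it takes -ut, giving *zabuzut*.
*mipzaf*: final sound = /f/, a non-sibilant consonant → -fik → *mipzaffik*.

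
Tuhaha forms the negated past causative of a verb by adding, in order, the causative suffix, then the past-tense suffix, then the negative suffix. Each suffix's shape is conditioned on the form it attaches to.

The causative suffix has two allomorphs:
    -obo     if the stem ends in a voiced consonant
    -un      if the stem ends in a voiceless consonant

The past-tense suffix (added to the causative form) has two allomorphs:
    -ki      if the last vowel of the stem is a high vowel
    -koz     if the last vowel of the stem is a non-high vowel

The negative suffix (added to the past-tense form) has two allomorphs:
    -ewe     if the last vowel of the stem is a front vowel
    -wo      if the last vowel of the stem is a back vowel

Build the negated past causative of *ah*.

ahunkiewe

Since the final consonant of *ah* is /h/ (voiceless), it takes -un, giving *ahun*.
The causative form *ahun*: last vowel = /u/, a high vowel → -ki → *ahunki*.
Since the last vowel of the past-tense form *ahunki* is /i/ (a front vowel), it takes -ewe, giving *ahunkiewe*.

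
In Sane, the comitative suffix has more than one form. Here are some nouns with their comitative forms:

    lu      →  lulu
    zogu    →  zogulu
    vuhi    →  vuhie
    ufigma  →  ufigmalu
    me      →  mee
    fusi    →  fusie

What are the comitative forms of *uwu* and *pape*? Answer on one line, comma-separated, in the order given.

The suffix is conditioned by the last vowel: -e when the last vowel of the stem is a front vowel (*vuhi*, *me*, *fusi*); -lu when the last vowel of the stem is a back vowel (*lu*, *zogu*, *ufigma*).
*uwu* — last vowel /u/ (a back vowel) → -lu → *uwulu*.
*pape*: last vowel = /e/, a front vowel → -e → *papee*.

uwulu, papee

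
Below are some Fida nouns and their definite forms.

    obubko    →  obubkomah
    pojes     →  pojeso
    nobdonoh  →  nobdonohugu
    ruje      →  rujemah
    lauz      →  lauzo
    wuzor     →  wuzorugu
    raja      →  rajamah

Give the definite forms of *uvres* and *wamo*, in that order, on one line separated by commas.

Looking at the final sound of each stem: -o when the stem ends in a sibilant (*pojes*, *lauz*); -ugu when the stem ends in a non-sibilant consonant (*nobdonoh*, *wuzor*); -mah when the stem ends in a vowel (*obubko*, *ruje*, *raja*).
Since the final sound of *uvres* is /s/ (a sibilant), it takes -o, giving *uvreso*.
*wamo*: final sound = /o/, a vowel → -mah → *wamomah*.

uvreso, wamomah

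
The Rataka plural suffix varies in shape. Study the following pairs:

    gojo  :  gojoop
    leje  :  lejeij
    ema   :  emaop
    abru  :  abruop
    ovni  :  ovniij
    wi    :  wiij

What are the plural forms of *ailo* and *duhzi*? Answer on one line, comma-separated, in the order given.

ailoop, duhziij

The suffix is conditioned by the last vowel: -ij when the last vowel of the stem is a front vowel (*leje*, *ovni*, *wi*); -op when the last vowel of the stem is a back vowel (*gojo*, *ema*, *abru*).
*ailo* — last vowel /o/ (a back vowel) → -op → *ailoop*.
*duhzi* — last vowel /i/ (a front vowel) → -ij → *duhziij*.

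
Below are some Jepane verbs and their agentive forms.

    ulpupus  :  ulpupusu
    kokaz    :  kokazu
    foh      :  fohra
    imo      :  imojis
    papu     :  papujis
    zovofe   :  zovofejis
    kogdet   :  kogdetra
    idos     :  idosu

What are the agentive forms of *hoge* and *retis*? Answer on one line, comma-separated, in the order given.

Looking at the final sound of each stem: -u when the stem ends in a sibilant (*ulpupus*, *kokaz*, *idos*); -ra when the stem ends in a non-sibilant consonant (*foh*, *kogdet*); -jis when the stem ends in a vowel (*imo*, *papu*, *zovofe*).
Since the final sound of *hoge* is /e/ (a vowel), it takes -jis, giving *hogejis*.
*retis* — final sound /s/ (a sibilant) → -u → *retisu*.

hogejis, retisu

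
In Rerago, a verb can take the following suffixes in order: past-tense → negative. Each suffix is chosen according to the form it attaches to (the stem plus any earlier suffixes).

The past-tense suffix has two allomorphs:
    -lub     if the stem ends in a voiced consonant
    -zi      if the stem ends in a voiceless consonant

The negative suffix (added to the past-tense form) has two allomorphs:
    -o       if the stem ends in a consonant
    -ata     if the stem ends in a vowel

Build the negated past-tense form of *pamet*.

pametziata

The final consonant of *pamet* is /t/, which is voiceless, so the past-tense suffix is -zi, giving *pametzi*.
Since the final sound of the past-tense form *pametzi* is /i/ (a vowel), it takes -ata, giving *pametziata*.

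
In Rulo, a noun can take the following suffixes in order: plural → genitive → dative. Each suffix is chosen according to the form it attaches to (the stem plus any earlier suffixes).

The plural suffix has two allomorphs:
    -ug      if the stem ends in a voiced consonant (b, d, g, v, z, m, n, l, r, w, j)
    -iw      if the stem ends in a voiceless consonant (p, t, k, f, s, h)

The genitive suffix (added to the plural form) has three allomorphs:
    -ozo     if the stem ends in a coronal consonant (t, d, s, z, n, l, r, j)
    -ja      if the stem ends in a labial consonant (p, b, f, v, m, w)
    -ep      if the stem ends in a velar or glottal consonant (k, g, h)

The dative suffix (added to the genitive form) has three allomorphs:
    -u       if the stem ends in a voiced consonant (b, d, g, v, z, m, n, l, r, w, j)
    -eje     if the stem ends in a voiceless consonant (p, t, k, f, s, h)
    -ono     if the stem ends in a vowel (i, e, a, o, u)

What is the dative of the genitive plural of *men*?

Since the final consonant of *men* is /n/ (voiced), it takes -ug, giving *menug*.
The plural form *menug* — final consonant /g/ (velar/glottal) → -ep → *menugep*.
Since the final sound of the genitive form *menugep* is /p/ (a voiceless consonant), it takes -eje, giving *menugepeje*.

menugepeje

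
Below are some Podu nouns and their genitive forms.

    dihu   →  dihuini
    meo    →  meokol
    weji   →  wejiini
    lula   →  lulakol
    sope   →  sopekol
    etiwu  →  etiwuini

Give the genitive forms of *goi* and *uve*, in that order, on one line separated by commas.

The suffix is conditioned by the last vowel: -ini when the last vowel of the stem is a high vowel (*dihu*, *weji*, *etiwu*); -kol when the last vowel of the stem is a non-high vowel (*meo*, *lula*, *sope*).
*goi* — last vowel /i/ (a high vowel) → -ini → *goiini*.
*uve* — last vowel /e/ (a non-high vowel) → -kol → *uvekol*.

goiini, uvekol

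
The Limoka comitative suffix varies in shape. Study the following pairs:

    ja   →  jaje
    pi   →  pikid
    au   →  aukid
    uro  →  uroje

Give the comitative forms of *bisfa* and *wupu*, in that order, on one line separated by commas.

The alternation tracks the last vowel of the stem — -kid when the last vowel of the stem is a high vowel (*pi*, *au*); -je when the last vowel of the stem is a non-high vowel (*ja*, *uro*).
*bisfa*: last vowel = /a/, a non-high vowel → -je → *bisfaje*.
*wupu*: last vowel = /u/, a high vowel → -kid → *wupukid*.

bisfaje, wupukid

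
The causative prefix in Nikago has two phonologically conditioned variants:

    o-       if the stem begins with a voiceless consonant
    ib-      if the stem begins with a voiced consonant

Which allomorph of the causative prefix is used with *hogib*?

Since the first consonant of *hogib* is /h/ (voiceless), it takes o-.

o-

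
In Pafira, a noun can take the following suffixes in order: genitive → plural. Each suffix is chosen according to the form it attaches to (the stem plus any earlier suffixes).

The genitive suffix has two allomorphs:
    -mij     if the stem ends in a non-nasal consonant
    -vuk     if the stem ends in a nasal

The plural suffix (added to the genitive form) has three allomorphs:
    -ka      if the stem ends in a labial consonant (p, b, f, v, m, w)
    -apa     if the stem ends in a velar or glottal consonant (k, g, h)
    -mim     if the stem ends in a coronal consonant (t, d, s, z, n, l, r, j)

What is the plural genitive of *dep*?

*dep* — final consonant /p/ (non-nasal) → -mij → *depmij*.
Since the final consonant of the genitive form *depmij* is /j/ (coronal), it takes -mim, giving *depmijmim*.

depmijmim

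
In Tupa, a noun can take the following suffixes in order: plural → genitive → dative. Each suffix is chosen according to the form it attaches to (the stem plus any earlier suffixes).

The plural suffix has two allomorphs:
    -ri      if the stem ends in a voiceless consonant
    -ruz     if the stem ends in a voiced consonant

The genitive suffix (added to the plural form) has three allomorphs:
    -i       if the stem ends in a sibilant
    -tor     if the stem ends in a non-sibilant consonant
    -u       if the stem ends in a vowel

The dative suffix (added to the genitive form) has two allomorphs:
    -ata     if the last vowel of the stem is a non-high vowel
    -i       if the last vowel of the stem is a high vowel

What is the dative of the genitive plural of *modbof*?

Since the final consonant of *modbof* is /f/ (voiceless), it takes -ri, giving *modbofri*.
The plural form *modbofri* — final sound /i/ (a vowel) → -u → *modbofriu*.
The genitive form *modbofriu* — last vowel /u/ (a high vowel) → -i → *modbofriui*.

modbofriui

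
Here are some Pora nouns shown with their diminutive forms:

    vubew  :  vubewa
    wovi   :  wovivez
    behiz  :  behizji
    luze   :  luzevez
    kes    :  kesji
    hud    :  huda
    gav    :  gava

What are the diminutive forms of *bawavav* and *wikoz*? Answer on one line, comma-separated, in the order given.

The alternation tracks the final sound of the stem — -ji when the stem ends in a sibilant (*behiz*, *kes*); -a when the stem ends in a non-sibilant consonant (*vubew*, *hud*, *gav*); -vez when the stem ends in a vowel (*wovi*, *luze*).
*bawavav* — final sound /v/ (a non-sibilant consonant) → -a → *bawavava*.
*wikoz*: final sound = /z/, a sibilant → -ji → *wikozji*.

bawavava, wikozji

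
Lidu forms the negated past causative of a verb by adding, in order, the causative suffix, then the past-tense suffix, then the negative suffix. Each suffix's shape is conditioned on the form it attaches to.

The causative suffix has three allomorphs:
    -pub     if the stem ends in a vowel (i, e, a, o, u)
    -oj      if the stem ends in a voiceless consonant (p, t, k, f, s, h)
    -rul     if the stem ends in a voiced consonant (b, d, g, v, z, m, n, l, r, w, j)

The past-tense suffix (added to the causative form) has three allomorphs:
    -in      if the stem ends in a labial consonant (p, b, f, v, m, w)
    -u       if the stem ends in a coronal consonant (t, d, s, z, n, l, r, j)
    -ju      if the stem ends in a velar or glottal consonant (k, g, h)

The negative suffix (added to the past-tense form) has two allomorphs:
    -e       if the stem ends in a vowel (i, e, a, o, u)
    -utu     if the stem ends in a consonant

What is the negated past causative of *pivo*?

The final sound of *pivo* is /o/, which is a vowel, so the causative suffix is -pub, giving *pivopub*.
Since the final consonant of the causative form *pivopub* is /b/ (labial), it takes -in, giving *pivopubin*.
The past-tense form *pivopubin*: final sound = /n/, a consonant → -utu → *pivopubinutu*.

pivopubinutu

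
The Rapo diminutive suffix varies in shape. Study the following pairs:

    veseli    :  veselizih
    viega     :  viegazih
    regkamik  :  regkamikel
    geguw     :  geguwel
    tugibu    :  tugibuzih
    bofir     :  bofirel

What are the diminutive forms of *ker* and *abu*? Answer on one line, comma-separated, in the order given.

kerel, abuzih

The pattern is consonant vs. vowel: -el when the stem ends in a consonant (*regkamik*, *geguw*, *bofir*); -zih when the stem ends in a vowel (*veseli*, *viega*, *tugibu*).
*ker*: final sound = /r/, a consonant → -el → *kerel*.
*abu*: final sound = /u/, a vowel → -zih → *abuzih*.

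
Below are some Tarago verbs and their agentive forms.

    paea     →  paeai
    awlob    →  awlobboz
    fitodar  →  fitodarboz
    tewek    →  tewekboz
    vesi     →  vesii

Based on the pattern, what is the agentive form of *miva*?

mivai

Looking at the final sound of each stem: -boz when the stem ends in a consonant (*awlob*, *fitodar*, *tewek*); -i when the stem ends in a vowel (*paea*, *vesi*).
*miva*: final sound = /a/, a vowel → -i → *mivai*.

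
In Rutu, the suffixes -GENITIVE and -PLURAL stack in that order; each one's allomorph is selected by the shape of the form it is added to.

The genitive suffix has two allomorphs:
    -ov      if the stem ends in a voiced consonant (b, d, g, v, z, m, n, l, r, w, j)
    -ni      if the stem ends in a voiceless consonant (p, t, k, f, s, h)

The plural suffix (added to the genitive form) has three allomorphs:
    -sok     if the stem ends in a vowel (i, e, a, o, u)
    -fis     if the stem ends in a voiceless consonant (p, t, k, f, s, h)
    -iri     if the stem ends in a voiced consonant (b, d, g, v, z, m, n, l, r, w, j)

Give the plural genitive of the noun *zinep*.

Since the final consonant of *zinep* is /p/ (voiceless), it takes -ni, giving *zinepni*.
Since the final sound of the genitive form *zinepni* is /i/ (a vowel), it takes -sok, giving *zinepnisok*.

zinepnisok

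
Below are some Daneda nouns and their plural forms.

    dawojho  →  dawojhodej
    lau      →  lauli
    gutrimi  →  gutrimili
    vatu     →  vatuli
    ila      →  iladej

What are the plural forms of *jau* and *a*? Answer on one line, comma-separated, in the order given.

jauli, adej

The pattern is height harmony: -li when the last vowel of the stem is a high vowel (*lau*, *gutrimi*, *vatu*); -dej when the last vowel of the stem is a non-high vowel (*dawojho*, *ila*).
*jau*: last vowel = /u/, a high vowel → -li → *jauli*.
The last vowel of *a* is /a/, which is a non-high vowel, so the suffix is -dej, giving *adej*.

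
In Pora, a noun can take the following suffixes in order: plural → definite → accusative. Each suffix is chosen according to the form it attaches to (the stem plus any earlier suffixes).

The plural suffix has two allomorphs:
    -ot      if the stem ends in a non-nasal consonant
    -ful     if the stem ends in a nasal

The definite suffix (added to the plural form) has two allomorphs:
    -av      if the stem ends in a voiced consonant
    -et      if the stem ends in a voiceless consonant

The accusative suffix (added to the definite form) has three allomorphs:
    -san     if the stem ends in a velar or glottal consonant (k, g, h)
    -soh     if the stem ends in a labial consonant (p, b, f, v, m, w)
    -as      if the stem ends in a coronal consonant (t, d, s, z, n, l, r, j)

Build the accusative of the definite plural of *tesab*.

tesabotetas

*tesab*: final consonant = /b/, non-nasal → -ot → *tesabot*.
The plural form *tesabot* — final consonant /t/ (voiceless) → -et → *tesabotet*.
Since the final consonant of the definite form *tesabotet* is /t/ (coronal), it takes -as, giving *tesabotetas*.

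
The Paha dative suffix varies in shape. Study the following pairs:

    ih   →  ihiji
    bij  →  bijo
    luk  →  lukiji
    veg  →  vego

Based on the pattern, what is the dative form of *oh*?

The alternation tracks the final consonant of the stem — -iji when the stem ends in a voiceless consonant (*ih*, *luk*); -o when the stem ends in a voiced consonant (*bij*, *veg*).
Since the final consonant of *oh* is /h/ (voiceless), it takes -iji, giving *ohiji*.

ohiji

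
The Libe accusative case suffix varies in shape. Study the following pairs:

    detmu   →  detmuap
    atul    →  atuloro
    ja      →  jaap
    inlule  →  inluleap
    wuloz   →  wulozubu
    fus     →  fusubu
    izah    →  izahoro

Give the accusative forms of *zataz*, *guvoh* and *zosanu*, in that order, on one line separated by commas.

zatazubu, guvohoro, zosanuap

The pattern is sibilance of the final sound: -ubu when the stem ends in a sibilant (*wuloz*, *fus*); -oro when the stem ends in a non-sibilant consonant (*atul*, *izah*); -ap when the stem ends in a vowel (*detmu*, *ja*, *inlule*).
Since the final sound of *zataz* is /z/ (a sibilant), it takes -ubu, giving *zatazubu*.
*guvoh* — final sound /h/ (a non-sibilant consonant) → -oro → *guvohoro*.
*zosanu*: final sound = /u/, a vowel → -ap → *zosanuap*.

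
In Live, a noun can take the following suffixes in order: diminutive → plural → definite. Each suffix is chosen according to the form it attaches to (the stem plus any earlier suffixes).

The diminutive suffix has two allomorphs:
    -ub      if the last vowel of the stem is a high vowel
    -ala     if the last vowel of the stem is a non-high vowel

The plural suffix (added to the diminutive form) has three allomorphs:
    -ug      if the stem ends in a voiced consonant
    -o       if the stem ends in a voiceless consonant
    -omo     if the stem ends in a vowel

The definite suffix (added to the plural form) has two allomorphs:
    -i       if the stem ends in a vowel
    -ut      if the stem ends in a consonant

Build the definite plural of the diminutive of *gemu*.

gemuubugut

*gemu* — last vowel /u/ (a high vowel) → -ub → *gemuub*.
The diminutive form *gemuub*: final sound = /b/, a voiced consonant → -ug → *gemuubug*.
The plural form *gemuubug*: final sound = /g/, a consonant → -ut → *gemuubugut*.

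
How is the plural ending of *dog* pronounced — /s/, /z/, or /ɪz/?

The stem *dog* ends in a voiced non-sibilant sound.
The plural suffix surfaces as /ɪz/ after sibilants, /s/ after other voiceless consonants, and /z/ after other voiced sounds.
So the plural -s on *dog* is pronounced /z/.

/z/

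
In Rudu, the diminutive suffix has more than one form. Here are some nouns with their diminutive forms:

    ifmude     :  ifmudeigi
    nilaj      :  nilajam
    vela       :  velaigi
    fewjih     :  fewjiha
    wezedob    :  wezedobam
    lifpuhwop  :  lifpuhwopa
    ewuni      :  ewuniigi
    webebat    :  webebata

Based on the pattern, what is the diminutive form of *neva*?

The alternation tracks the final sound of the stem — -a when the stem ends in a voiceless consonant (*fewjih*, *lifpuhwop*, *webebat*); -am when the stem ends in a voiced consonant (*nilaj*, *wezedob*); -igi when the stem ends in a vowel (*ifmude*, *vela*, *ewuni*).
Since the final sound of *neva* is /a/ (a vowel), it takes -igi, giving *nevaigi*.

nevaigi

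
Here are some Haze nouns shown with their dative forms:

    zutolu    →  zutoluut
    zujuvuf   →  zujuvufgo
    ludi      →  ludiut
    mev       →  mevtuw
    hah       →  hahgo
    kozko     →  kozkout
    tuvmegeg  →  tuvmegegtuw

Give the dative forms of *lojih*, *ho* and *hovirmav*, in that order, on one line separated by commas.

lojihgo, hout, hovirmavtuw

Looking at the final sound of each stem: -go when the stem ends in a voiceless consonant (*zujuvuf*, *hah*); -tuw when the stem ends in a voiced consonant (*mev*, *tuvmegeg*); -ut when the stem ends in a vowel (*zutolu*, *ludi*, *kozko*).
Since the final sound of *lojih* is /h/ (a voiceless consonant), it takes -go, giving *lojihgo*.
*ho* — final sound /o/ (a vowel) → -ut → *hout*.
*hovirmav* — final sound /v/ (a voiced consonant) → -tuw → *hovirmavtuw*.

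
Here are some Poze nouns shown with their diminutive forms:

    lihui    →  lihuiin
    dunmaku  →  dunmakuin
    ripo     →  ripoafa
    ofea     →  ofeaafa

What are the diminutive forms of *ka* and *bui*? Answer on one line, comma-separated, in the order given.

kaafa, buiin

The alternation tracks the last vowel of the stem — -in when the last vowel of the stem is a high vowel (*lihui*, *dunmaku*); -afa when the last vowel of the stem is a non-high vowel (*ripo*, *ofea*).
Since the last vowel of *ka* is /a/ (a non-high vowel), it takes -afa, giving *kaafa*.
Since the last vowel of *bui* is /i/ (a high vowel), it takes -in, giving *buiin*.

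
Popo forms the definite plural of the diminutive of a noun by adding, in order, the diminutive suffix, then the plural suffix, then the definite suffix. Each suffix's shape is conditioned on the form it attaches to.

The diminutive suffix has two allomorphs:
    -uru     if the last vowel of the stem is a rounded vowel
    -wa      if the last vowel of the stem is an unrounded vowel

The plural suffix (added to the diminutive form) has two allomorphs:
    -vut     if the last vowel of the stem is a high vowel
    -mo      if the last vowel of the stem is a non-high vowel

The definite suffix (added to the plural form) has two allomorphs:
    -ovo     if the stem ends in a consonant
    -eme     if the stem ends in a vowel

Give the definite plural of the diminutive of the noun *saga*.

sagawamoeme

Since the last vowel of *saga* is /a/ (an unrounded vowel), it takes -wa, giving *sagawa*.
The diminutive form *sagawa*: last vowel = /a/, a non-high vowel → -mo → *sagawamo*.
The plural form *sagawamo*: final sound = /o/, a vowel → -eme → *sagawamoeme*.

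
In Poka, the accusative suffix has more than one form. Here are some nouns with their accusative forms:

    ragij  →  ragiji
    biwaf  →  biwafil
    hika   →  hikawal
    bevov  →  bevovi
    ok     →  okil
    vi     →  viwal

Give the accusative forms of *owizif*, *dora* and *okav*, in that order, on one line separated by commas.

owizifil, dorawal, okavi

Looking at the final sound of each stem: -il when the stem ends in a voiceless consonant (*biwaf*, *ok*); -i when the stem ends in a voiced consonant (*ragij*, *bevov*); -wal when the stem ends in a vowel (*hika*, *vi*).
Since the final sound of *owizif* is /f/ (a voiceless consonant), it takes -il, giving *owizifil*.
*dora* — final sound /a/ (a vowel) → -wal → *dorawal*.
*okav* — final sound /v/ (a voiced consonant) → -i → *okavi*.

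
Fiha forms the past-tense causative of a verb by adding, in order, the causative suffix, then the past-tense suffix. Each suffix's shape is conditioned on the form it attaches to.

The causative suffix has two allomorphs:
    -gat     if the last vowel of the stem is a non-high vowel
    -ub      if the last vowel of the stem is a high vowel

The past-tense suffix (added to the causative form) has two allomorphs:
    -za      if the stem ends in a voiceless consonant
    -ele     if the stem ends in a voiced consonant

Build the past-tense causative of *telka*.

telkagatza

*telka*: last vowel = /a/, a non-high vowel → -gat → *telkagat*.
Since the final consonant of the causative form *telkagat* is /t/ (voiceless), it takes -za, giving *telkagatza*.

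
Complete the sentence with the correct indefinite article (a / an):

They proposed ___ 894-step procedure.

The indefinite article is chosen by the initial *sound* of the following word, not its spelling.
The number *894* is spoken "eight hundred …", beginning with /eɪt/ — a vowel sound.
So the article is *an*: They proposed an 894-step procedure.

an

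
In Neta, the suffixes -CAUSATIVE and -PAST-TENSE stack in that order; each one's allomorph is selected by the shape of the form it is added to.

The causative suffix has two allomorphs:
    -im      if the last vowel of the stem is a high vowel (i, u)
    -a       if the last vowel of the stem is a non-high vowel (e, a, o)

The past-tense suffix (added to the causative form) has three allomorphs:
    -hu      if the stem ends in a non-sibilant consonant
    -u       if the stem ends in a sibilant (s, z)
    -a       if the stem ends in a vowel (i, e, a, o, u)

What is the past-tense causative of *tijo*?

tijoaa

Since the last vowel of *tijo* is /o/ (a non-high vowel), it takes -a, giving *tijoa*.
The causative form *tijoa*: final sound = /a/, a vowel → -a → *tijoaa*.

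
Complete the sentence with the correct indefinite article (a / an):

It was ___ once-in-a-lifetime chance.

The indefinite article is chosen by the initial *sound* of the following word, not its spelling.
*once-in-a-lifetime* begins with the sound /wʌ/ (*once* pronounced with initial /w/) — a consonant sound.
So the article is *a*: It was a once-in-a-lifetime chance.

a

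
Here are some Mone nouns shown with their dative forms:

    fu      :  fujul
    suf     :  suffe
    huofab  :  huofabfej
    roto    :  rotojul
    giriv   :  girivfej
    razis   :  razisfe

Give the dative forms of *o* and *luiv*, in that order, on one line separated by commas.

The suffix is conditioned by the final sound: -fe when the stem ends in a voiceless consonant (*suf*, *razis*); -fej when the stem ends in a voiced consonant (*huofab*, *giriv*); -jul when the stem ends in a vowel (*fu*, *roto*).
Since the final sound of *o* is /o/ (a vowel), it takes -jul, giving *ojul*.
*luiv*: final sound = /v/, a voiced consonant → -fej → *luivfej*.

ojul, luivfej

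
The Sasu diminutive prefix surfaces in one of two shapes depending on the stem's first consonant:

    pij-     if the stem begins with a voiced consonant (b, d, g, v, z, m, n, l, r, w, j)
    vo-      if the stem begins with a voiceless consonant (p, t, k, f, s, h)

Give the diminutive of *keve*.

The first consonant of *keve* is /k/, which is voiceless, so the prefix is vo-, giving *vokeve*.

vokeve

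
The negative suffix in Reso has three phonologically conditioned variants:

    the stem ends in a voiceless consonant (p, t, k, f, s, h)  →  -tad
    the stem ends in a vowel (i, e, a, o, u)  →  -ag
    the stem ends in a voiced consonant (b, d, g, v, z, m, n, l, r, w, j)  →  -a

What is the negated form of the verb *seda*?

*seda*: final sound = /a/, a vowel → -ag → *sedaag*.

sedaag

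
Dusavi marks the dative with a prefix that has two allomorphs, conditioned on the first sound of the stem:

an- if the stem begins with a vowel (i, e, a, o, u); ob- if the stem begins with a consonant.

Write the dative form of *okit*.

anokit

Since the first sound of *okit* is /o/ (a vowel), it takes an-, giving *anokit*.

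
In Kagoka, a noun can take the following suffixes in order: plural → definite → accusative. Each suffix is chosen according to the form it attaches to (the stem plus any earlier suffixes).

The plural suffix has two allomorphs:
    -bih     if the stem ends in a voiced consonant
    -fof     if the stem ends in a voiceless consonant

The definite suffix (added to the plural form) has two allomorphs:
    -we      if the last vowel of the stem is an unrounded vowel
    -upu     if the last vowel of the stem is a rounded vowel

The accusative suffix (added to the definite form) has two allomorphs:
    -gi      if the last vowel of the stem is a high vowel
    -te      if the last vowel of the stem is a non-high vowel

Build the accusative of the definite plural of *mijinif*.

*mijinif*: final consonant = /f/, voiceless → -fof → *mijiniffof*.
The plural form *mijiniffof* — last vowel /o/ (a rounded vowel) → -upu → *mijiniffofupu*.
The definite form *mijiniffofupu* — last vowel /u/ (a high vowel) → -gi → *mijiniffofupugi*.

mijiniffofupugi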